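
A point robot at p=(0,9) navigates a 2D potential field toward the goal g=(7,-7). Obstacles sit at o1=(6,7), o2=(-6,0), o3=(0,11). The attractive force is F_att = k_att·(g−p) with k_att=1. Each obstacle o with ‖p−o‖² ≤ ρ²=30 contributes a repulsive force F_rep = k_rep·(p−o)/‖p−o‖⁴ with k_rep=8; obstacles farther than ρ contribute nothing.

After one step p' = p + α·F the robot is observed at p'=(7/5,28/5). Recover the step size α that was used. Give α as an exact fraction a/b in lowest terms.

F_att = 1·(g−p) = 1·(7,-16) = (7.0000,-16.0000)
o1: d²=40 > ρ²=30 → inactive
o2: d²=117 > ρ²=30 → inactive
o3: d²=4 ≤ ρ²=30; F_rep = 8·(0,-2)/4² = (0.0000,-1.0000)
F = F_att + ΣF_rep = (7.0000,-17.0000)
Δp = p'−p = (1.4000,-3.4000); α = Δx/Fx = (7/5) / (7) = 1/5
check: Δy/Fy = (-17/5) / (-17) = 1/5 ✓

α = 1/5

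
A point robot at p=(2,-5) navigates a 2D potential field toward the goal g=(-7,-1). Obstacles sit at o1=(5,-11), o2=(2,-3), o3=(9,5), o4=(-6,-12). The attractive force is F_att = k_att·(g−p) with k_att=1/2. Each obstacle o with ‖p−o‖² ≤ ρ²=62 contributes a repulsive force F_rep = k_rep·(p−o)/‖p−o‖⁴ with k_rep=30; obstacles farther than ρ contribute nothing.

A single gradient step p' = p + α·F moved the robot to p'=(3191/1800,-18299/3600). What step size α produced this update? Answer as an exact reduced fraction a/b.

α = 1/20

F_att = 1/2·(g−p) = 1/2·(-9,4) = (-4.5000,2.0000)
o1: d²=45 ≤ ρ²=62; F_rep = 30·(-3,6)/45² = (-0.0444,0.0889)
o2: d²=4 ≤ ρ²=62; F_rep = 30·(0,-2)/4² = (0.0000,-3.7500)
o3: d²=149 > ρ²=62 → inactive
o4: d²=113 > ρ²=62 → inactive
F = F_att + ΣF_rep = (-4.5444,-1.6611)
Δp = p'−p = (-0.2272,-0.0831); α = Δx/Fx = (-409/1800) / (-409/90) = 1/20
check: Δy/Fy = (-299/3600) / (-299/180) = 1/20 ✓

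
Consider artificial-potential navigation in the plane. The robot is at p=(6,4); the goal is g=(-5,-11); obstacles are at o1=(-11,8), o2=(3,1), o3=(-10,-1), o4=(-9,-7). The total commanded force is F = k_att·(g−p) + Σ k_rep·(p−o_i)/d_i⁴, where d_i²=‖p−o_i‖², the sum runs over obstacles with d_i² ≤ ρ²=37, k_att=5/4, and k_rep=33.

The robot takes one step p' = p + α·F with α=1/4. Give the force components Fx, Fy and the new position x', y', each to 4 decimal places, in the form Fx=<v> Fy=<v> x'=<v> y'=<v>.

F_att = 5/4·(g−p) = 5/4·(-11,-15) = (-13.7500,-18.7500)
o1: d²=305 > ρ²=37 → inactive
o2: d²=18 ≤ ρ²=37; F_rep = 33·(3,3)/18² = (0.3056,0.3056)
o3: d²=281 > ρ²=37 → inactive
o4: d²=346 > ρ²=37 → inactive
F = F_att + ΣF_rep = (-13.4444,-18.4444)
p' = p + 1/4·F = (2.6389,-0.6111)

Fx=-13.4444 Fy=-18.4444 x'=2.6389 y'=-0.6111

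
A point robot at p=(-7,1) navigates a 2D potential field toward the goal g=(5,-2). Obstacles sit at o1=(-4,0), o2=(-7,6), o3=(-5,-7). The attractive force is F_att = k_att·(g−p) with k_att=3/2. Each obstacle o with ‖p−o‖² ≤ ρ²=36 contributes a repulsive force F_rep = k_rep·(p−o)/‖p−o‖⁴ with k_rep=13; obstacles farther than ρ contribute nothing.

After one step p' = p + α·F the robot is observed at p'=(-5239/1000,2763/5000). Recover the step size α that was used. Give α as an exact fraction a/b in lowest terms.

F_att = 3/2·(g−p) = 3/2·(12,-3) = (18.0000,-4.5000)
o1: d²=10 ≤ ρ²=36; F_rep = 13·(-3,1)/10² = (-0.3900,0.1300)
o2: d²=25 ≤ ρ²=36; F_rep = 13·(0,-5)/25² = (0.0000,-0.1040)
o3: d²=68 > ρ²=36 → inactive
F = F_att + ΣF_rep = (17.6100,-4.4740)
Δp = p'−p = (1.7610,-0.4474); α = Δx/Fx = (1761/1000) / (1761/100) = 1/10
check: Δy/Fy = (-2237/5000) / (-2237/500) = 1/10 ✓

α = 1/10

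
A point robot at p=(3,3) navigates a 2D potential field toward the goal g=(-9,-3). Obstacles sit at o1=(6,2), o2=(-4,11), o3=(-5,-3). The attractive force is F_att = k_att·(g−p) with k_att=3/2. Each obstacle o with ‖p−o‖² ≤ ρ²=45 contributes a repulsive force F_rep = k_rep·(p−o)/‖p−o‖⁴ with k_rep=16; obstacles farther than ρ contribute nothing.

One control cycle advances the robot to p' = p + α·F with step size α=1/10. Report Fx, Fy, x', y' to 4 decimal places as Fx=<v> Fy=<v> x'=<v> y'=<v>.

F_att = 3/2·(g−p) = 3/2·(-12,-6) = (-18.0000,-9.0000)
o1: d²=10 ≤ ρ²=45; F_rep = 16·(-3,1)/10² = (-0.4800,0.1600)
o2: d²=113 > ρ²=45 → inactive
o3: d²=100 > ρ²=45 → inactive
F = F_att + ΣF_rep = (-18.4800,-8.8400)
p' = p + 1/10·F = (1.1520,2.1160)

Fx=-18.4800 Fy=-8.8400 x'=1.1520 y'=2.1160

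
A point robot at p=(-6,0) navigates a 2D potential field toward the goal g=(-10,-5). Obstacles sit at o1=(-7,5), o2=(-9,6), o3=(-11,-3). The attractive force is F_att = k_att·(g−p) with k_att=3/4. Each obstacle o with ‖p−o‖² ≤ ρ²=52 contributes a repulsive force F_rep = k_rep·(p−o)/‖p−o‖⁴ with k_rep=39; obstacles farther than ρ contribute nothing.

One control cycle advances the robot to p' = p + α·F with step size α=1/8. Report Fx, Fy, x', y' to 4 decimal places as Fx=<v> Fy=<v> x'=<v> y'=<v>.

Fx=-2.7158 Fy=-4.0528 x'=-6.3395 y'=-0.5066

F_att = 3/4·(g−p) = 3/4·(-4,-5) = (-3.0000,-3.7500)
o1: d²=26 ≤ ρ²=52; F_rep = 39·(1,-5)/26² = (0.0577,-0.2885)
o2: d²=45 ≤ ρ²=52; F_rep = 39·(3,-6)/45² = (0.0578,-0.1156)
o3: d²=34 ≤ ρ²=52; F_rep = 39·(5,3)/34² = (0.1687,0.1012)
F = F_att + ΣF_rep = (-2.7158,-4.0528)
p' = p + 1/8·F = (-6.3395,-0.5066)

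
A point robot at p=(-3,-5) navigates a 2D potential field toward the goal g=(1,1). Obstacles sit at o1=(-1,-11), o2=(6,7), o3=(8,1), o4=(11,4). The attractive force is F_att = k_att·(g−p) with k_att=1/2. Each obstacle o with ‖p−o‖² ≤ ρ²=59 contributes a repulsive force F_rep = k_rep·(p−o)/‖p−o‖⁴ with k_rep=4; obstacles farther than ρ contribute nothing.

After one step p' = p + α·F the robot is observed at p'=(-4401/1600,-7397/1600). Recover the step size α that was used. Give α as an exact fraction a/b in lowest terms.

F_att = 1/2·(g−p) = 1/2·(4,6) = (2.0000,3.0000)
o1: d²=40 ≤ ρ²=59; F_rep = 4·(-2,6)/40² = (-0.0050,0.0150)
o2: d²=225 > ρ²=59 → inactive
o3: d²=157 > ρ²=59 → inactive
o4: d²=277 > ρ²=59 → inactive
F = F_att + ΣF_rep = (1.9950,3.0150)
Δp = p'−p = (0.2494,0.3769); α = Δx/Fx = (399/1600) / (399/200) = 1/8
check: Δy/Fy = (603/1600) / (603/200) = 1/8 ✓

α = 1/8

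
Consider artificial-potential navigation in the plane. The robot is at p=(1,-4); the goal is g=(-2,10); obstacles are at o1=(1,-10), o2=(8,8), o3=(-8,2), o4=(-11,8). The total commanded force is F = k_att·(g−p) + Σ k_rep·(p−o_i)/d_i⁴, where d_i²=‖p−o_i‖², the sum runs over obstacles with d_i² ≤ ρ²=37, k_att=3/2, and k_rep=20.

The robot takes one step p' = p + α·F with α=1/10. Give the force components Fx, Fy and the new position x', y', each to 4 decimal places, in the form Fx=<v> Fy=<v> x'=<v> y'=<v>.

F_att = 3/2·(g−p) = 3/2·(-3,14) = (-4.5000,21.0000)
o1: d²=36 ≤ ρ²=37; F_rep = 20·(0,6)/36² = (0.0000,0.0926)
o2: d²=193 > ρ²=37 → inactive
o3: d²=117 > ρ²=37 → inactive
o4: d²=288 > ρ²=37 → inactive
F = F_att + ΣF_rep = (-4.5000,21.0926)
p' = p + 1/10·F = (0.5500,-1.8907)

Fx=-4.5000 Fy=21.0926 x'=0.5500 y'=-1.8907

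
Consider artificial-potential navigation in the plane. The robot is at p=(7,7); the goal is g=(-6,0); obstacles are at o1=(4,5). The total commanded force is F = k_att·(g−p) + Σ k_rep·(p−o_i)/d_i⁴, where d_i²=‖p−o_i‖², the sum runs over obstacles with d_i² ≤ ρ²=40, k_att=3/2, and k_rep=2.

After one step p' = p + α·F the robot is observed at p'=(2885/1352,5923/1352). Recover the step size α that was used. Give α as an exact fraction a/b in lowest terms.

F_att = 3/2·(g−p) = 3/2·(-13,-7) = (-19.5000,-10.5000)
o1: d²=13 ≤ ρ²=40; F_rep = 2·(3,2)/13² = (0.0355,0.0237)
F = F_att + ΣF_rep = (-19.4645,-10.4763)
Δp = p'−p = (-4.8661,-2.6191); α = Δx/Fx = (-6579/1352) / (-6579/338) = 1/4
check: Δy/Fy = (-3541/1352) / (-3541/338) = 1/4 ✓

α = 1/4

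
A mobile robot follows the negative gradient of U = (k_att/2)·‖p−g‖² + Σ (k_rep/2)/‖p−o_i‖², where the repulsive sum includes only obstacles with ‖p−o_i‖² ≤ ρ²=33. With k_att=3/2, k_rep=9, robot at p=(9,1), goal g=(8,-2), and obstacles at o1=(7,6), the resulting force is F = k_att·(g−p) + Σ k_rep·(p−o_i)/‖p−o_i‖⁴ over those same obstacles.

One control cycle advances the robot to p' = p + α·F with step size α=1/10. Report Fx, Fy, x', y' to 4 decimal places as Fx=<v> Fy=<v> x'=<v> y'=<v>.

F_att = 3/2·(g−p) = 3/2·(-1,-3) = (-1.5000,-4.5000)
o1: d²=29 ≤ ρ²=33; F_rep = 9·(2,-5)/29² = (0.0214,-0.0535)
F = F_att + ΣF_rep = (-1.4786,-4.5535)
p' = p + 1/10·F = (8.8521,0.5446)

Fx=-1.4786 Fy=-4.5535 x'=8.8521 y'=0.5446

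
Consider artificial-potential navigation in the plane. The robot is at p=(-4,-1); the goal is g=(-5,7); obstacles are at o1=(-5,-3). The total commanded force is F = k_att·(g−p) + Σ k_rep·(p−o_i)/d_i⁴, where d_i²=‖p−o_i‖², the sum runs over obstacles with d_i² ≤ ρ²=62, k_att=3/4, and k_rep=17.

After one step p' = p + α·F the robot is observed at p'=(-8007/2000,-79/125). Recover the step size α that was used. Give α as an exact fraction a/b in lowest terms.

α = 1/20

F_att = 3/4·(g−p) = 3/4·(-1,8) = (-0.7500,6.0000)
o1: d²=5 ≤ ρ²=62; F_rep = 17·(1,2)/5² = (0.6800,1.3600)
F = F_att + ΣF_rep = (-0.0700,7.3600)
Δp = p'−p = (-0.0035,0.3680); α = Δx/Fx = (-7/2000) / (-7/100) = 1/20
check: Δy/Fy = (46/125) / (184/25) = 1/20 ✓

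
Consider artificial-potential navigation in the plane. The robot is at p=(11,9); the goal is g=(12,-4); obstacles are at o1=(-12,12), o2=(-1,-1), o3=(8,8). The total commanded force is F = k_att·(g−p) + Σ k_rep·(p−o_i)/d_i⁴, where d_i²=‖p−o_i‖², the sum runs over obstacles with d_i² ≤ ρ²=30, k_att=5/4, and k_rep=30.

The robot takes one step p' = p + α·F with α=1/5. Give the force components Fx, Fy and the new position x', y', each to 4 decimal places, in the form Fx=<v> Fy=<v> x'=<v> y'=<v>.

F_att = 5/4·(g−p) = 5/4·(1,-13) = (1.2500,-16.2500)
o1: d²=538 > ρ²=30 → inactive
o2: d²=244 > ρ²=30 → inactive
o3: d²=10 ≤ ρ²=30; F_rep = 30·(3,1)/10² = (0.9000,0.3000)
F = F_att + ΣF_rep = (2.1500,-15.9500)
p' = p + 1/5·F = (11.4300,5.8100)

Fx=2.1500 Fy=-15.9500 x'=11.4300 y'=5.8100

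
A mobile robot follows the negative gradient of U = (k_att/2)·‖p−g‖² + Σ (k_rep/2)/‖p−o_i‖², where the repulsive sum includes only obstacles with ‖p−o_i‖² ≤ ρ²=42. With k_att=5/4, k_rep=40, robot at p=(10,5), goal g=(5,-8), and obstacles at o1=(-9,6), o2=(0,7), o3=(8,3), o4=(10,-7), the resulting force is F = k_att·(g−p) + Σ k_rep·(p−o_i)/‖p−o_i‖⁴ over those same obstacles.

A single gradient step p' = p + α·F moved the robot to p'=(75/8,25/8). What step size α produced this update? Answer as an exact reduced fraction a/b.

α = 1/8

F_att = 5/4·(g−p) = 5/4·(-5,-13) = (-6.2500,-16.2500)
o1: d²=362 > ρ²=42 → inactive
o2: d²=104 > ρ²=42 → inactive
o3: d²=8 ≤ ρ²=42; F_rep = 40·(2,2)/8² = (1.2500,1.2500)
o4: d²=144 > ρ²=42 → inactive
F = F_att + ΣF_rep = (-5.0000,-15.0000)
Δp = p'−p = (-0.6250,-1.8750); α = Δx/Fx = (-5/8) / (-5) = 1/8
check: Δy/Fy = (-15/8) / (-15) = 1/8 ✓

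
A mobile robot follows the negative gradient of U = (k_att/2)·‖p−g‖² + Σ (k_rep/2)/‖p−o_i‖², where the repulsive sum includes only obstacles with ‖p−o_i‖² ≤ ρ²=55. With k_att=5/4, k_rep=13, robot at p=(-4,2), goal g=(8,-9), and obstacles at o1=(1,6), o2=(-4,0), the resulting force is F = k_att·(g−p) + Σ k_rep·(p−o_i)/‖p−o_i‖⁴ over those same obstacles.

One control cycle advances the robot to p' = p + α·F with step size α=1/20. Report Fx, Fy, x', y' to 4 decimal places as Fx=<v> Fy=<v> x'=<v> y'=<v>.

Fx=14.9613 Fy=-12.1559 x'=-3.2519 y'=1.3922

F_att = 5/4·(g−p) = 5/4·(12,-11) = (15.0000,-13.7500)
o1: d²=41 ≤ ρ²=55; F_rep = 13·(-5,-4)/41² = (-0.0387,-0.0309)
o2: d²=4 ≤ ρ²=55; F_rep = 13·(0,2)/4² = (0.0000,1.6250)
F = F_att + ΣF_rep = (14.9613,-12.1559)
p' = p + 1/20·F = (-3.2519,1.3922)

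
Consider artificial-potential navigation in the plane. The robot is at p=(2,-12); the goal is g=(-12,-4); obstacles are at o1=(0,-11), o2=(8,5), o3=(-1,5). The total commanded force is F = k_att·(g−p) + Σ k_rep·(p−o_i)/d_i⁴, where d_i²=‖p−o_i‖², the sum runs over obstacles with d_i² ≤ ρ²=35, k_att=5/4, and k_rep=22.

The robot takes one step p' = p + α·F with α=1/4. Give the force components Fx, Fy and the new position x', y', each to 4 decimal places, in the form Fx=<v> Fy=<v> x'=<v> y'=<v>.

F_att = 5/4·(g−p) = 5/4·(-14,8) = (-17.5000,10.0000)
o1: d²=5 ≤ ρ²=35; F_rep = 22·(2,-1)/5² = (1.7600,-0.8800)
o2: d²=325 > ρ²=35 → inactive
o3: d²=298 > ρ²=35 → inactive
F = F_att + ΣF_rep = (-15.7400,9.1200)
p' = p + 1/4·F = (-1.9350,-9.7200)

Fx=-15.7400 Fy=9.1200 x'=-1.9350 y'=-9.7200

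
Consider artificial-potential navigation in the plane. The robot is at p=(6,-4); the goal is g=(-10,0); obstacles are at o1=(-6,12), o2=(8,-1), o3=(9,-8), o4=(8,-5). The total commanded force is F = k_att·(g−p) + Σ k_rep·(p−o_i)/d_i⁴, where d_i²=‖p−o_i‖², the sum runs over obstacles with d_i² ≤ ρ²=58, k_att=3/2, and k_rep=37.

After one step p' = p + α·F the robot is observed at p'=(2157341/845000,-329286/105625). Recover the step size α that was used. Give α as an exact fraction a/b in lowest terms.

F_att = 3/2·(g−p) = 3/2·(-16,4) = (-24.0000,6.0000)
o1: d²=400 > ρ²=58 → inactive
o2: d²=13 ≤ ρ²=58; F_rep = 37·(-2,-3)/13² = (-0.4379,-0.6568)
o3: d²=25 ≤ ρ²=58; F_rep = 37·(-3,4)/25² = (-0.1776,0.2368)
o4: d²=5 ≤ ρ²=58; F_rep = 37·(-2,1)/5² = (-2.9600,1.4800)
F = F_att + ΣF_rep = (-27.5755,7.0600)
Δp = p'−p = (-3.4469,0.8825); α = Δx/Fx = (-2912659/845000) / (-2912659/105625) = 1/8
check: Δy/Fy = (93214/105625) / (745712/105625) = 1/8 ✓

α = 1/8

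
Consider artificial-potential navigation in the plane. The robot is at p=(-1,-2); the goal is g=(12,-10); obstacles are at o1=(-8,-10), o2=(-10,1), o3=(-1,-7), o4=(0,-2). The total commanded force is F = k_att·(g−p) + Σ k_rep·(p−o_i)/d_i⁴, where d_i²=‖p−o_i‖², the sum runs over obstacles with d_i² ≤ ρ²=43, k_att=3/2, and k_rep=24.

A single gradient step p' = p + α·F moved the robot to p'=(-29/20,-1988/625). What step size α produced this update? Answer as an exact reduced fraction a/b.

F_att = 3/2·(g−p) = 3/2·(13,-8) = (19.5000,-12.0000)
o1: d²=113 > ρ²=43 → inactive
o2: d²=90 > ρ²=43 → inactive
o3: d²=25 ≤ ρ²=43; F_rep = 24·(0,5)/25² = (0.0000,0.1920)
o4: d²=1 ≤ ρ²=43; F_rep = 24·(-1,0)/1² = (-24.0000,0.0000)
F = F_att + ΣF_rep = (-4.5000,-11.8080)
Δp = p'−p = (-0.4500,-1.1808); α = Δx/Fx = (-9/20) / (-9/2) = 1/10
check: Δy/Fy = (-738/625) / (-1476/125) = 1/10 ✓

α = 1/10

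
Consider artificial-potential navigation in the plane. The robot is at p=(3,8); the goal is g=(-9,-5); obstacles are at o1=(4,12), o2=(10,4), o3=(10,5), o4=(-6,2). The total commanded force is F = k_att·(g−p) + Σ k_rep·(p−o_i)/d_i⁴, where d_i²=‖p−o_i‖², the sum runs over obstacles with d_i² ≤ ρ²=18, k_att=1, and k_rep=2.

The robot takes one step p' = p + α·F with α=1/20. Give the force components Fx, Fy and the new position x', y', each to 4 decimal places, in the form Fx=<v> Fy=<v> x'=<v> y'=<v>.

F_att = 1·(g−p) = 1·(-12,-13) = (-12.0000,-13.0000)
o1: d²=17 ≤ ρ²=18; F_rep = 2·(-1,-4)/17² = (-0.0069,-0.0277)
o2: d²=65 > ρ²=18 → inactive
o3: d²=58 > ρ²=18 → inactive
o4: d²=117 > ρ²=18 → inactive
F = F_att + ΣF_rep = (-12.0069,-13.0277)
p' = p + 1/20·F = (2.3997,7.3486)

Fx=-12.0069 Fy=-13.0277 x'=2.3997 y'=7.3486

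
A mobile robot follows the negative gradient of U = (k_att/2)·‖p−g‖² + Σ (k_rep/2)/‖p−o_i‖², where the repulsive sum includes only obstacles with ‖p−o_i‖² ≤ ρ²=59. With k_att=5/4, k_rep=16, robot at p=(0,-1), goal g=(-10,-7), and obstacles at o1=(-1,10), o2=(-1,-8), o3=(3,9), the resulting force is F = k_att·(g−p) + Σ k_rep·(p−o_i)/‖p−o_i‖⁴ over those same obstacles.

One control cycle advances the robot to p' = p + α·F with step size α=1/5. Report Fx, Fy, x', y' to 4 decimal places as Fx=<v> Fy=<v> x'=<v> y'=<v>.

F_att = 5/4·(g−p) = 5/4·(-10,-6) = (-12.5000,-7.5000)
o1: d²=122 > ρ²=59 → inactive
o2: d²=50 ≤ ρ²=59; F_rep = 16·(1,7)/50² = (0.0064,0.0448)
o3: d²=109 > ρ²=59 → inactive
F = F_att + ΣF_rep = (-12.4936,-7.4552)
p' = p + 1/5·F = (-2.4987,-2.4910)

Fx=-12.4936 Fy=-7.4552 x'=-2.4987 y'=-2.4910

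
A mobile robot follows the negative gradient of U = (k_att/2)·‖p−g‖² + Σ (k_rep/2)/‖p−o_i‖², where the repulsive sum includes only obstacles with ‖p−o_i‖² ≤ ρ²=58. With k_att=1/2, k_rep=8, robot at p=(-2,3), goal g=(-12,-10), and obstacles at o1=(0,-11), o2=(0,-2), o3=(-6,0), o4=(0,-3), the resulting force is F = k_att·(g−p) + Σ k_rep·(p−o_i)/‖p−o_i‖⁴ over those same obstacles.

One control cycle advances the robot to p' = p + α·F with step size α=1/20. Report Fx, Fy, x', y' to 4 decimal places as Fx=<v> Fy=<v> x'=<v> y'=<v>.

F_att = 1/2·(g−p) = 1/2·(-10,-13) = (-5.0000,-6.5000)
o1: d²=200 > ρ²=58 → inactive
o2: d²=29 ≤ ρ²=58; F_rep = 8·(-2,5)/29² = (-0.0190,0.0476)
o3: d²=25 ≤ ρ²=58; F_rep = 8·(4,3)/25² = (0.0512,0.0384)
o4: d²=40 ≤ ρ²=58; F_rep = 8·(-2,6)/40² = (-0.0100,0.0300)
F = F_att + ΣF_rep = (-4.9778,-6.3840)
p' = p + 1/20·F = (-2.2489,2.6808)

Fx=-4.9778 Fy=-6.3840 x'=-2.2489 y'=2.6808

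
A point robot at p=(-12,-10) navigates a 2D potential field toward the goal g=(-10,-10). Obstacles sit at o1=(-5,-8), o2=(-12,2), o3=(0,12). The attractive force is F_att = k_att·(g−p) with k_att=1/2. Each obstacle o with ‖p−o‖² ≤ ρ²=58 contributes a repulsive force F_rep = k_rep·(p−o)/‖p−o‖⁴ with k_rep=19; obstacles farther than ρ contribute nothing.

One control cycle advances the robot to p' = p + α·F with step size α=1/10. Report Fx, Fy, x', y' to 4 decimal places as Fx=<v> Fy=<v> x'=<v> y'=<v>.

F_att = 1/2·(g−p) = 1/2·(2,0) = (1.0000,0.0000)
o1: d²=53 ≤ ρ²=58; F_rep = 19·(-7,-2)/53² = (-0.0473,-0.0135)
o2: d²=144 > ρ²=58 → inactive
o3: d²=628 > ρ²=58 → inactive
F = F_att + ΣF_rep = (0.9527,-0.0135)
p' = p + 1/10·F = (-11.9047,-10.0014)

Fx=0.9527 Fy=-0.0135 x'=-11.9047 y'=-10.0014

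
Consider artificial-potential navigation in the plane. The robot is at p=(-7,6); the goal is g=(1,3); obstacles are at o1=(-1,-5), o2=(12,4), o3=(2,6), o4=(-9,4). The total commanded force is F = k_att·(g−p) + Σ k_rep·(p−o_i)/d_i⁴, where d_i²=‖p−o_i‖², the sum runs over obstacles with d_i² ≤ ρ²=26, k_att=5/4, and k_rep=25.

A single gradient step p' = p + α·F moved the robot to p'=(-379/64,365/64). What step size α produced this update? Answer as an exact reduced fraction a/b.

F_att = 5/4·(g−p) = 5/4·(8,-3) = (10.0000,-3.7500)
o1: d²=157 > ρ²=26 → inactive
o2: d²=365 > ρ²=26 → inactive
o3: d²=81 > ρ²=26 → inactive
o4: d²=8 ≤ ρ²=26; F_rep = 25·(2,2)/8² = (0.7812,0.7812)
F = F_att + ΣF_rep = (10.7812,-2.9688)
Δp = p'−p = (1.0781,-0.2969); α = Δx/Fx = (69/64) / (345/32) = 1/10
check: Δy/Fy = (-19/64) / (-95/32) = 1/10 ✓

α = 1/10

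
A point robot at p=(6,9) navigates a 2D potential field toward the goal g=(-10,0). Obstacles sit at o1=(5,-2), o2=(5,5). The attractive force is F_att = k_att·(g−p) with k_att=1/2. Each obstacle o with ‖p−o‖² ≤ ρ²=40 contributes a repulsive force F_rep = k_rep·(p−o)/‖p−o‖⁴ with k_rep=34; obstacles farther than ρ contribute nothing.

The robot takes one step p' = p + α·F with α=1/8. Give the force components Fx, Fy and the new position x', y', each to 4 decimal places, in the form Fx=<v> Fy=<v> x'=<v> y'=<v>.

Fx=-7.8824 Fy=-4.0294 x'=5.0147 y'=8.4963

F_att = 1/2·(g−p) = 1/2·(-16,-9) = (-8.0000,-4.5000)
o1: d²=122 > ρ²=40 → inactive
o2: d²=17 ≤ ρ²=40; F_rep = 34·(1,4)/17² = (0.1176,0.4706)
F = F_att + ΣF_rep = (-7.8824,-4.0294)
p' = p + 1/8·F = (5.0147,8.4963)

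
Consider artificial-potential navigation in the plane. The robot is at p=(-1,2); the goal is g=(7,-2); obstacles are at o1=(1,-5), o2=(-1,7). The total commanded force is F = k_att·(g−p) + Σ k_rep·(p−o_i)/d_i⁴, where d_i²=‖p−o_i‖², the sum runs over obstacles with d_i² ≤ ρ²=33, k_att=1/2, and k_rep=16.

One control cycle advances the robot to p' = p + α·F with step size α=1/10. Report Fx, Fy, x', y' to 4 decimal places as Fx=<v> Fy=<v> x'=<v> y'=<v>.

Fx=4.0000 Fy=-2.1280 x'=-0.6000 y'=1.7872

F_att = 1/2·(g−p) = 1/2·(8,-4) = (4.0000,-2.0000)
o1: d²=53 > ρ²=33 → inactive
o2: d²=25 ≤ ρ²=33; F_rep = 16·(0,-5)/25² = (0.0000,-0.1280)
F = F_att + ΣF_rep = (4.0000,-2.1280)
p' = p + 1/10·F = (-0.6000,1.7872)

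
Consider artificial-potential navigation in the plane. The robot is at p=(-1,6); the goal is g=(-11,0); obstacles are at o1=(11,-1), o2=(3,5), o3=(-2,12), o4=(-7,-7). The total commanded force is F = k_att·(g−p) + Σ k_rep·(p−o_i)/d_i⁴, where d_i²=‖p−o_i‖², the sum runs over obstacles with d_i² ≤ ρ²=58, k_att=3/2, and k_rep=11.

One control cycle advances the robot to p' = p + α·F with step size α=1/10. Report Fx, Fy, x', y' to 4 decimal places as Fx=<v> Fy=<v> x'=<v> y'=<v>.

F_att = 3/2·(g−p) = 3/2·(-10,-6) = (-15.0000,-9.0000)
o1: d²=193 > ρ²=58 → inactive
o2: d²=17 ≤ ρ²=58; F_rep = 11·(-4,1)/17² = (-0.1522,0.0381)
o3: d²=37 ≤ ρ²=58; F_rep = 11·(1,-6)/37² = (0.0080,-0.0482)
o4: d²=205 > ρ²=58 → inactive
F = F_att + ΣF_rep = (-15.1442,-9.0101)
p' = p + 1/10·F = (-2.5144,5.0990)

Fx=-15.1442 Fy=-9.0101 x'=-2.5144 y'=5.0990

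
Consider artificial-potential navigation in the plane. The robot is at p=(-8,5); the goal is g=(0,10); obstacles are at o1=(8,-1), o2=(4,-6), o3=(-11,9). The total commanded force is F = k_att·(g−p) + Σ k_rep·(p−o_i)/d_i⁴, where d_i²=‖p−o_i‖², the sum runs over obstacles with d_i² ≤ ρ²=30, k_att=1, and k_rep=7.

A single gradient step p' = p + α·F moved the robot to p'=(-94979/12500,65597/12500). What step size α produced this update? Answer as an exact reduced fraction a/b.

F_att = 1·(g−p) = 1·(8,5) = (8.0000,5.0000)
o1: d²=292 > ρ²=30 → inactive
o2: d²=265 > ρ²=30 → inactive
o3: d²=25 ≤ ρ²=30; F_rep = 7·(3,-4)/25² = (0.0336,-0.0448)
F = F_att + ΣF_rep = (8.0336,4.9552)
Δp = p'−p = (0.4017,0.2478); α = Δx/Fx = (5021/12500) / (5021/625) = 1/20
check: Δy/Fy = (3097/12500) / (3097/625) = 1/20 ✓

α = 1/20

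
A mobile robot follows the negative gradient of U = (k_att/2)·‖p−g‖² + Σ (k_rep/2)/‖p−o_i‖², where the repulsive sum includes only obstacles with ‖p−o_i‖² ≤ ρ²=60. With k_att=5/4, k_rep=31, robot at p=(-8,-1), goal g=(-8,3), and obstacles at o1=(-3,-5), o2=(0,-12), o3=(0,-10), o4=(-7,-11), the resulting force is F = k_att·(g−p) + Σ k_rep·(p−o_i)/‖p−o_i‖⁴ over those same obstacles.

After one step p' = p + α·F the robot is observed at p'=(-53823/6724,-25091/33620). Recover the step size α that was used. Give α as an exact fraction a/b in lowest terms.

α = 1/20

F_att = 5/4·(g−p) = 5/4·(0,4) = (0.0000,5.0000)
o1: d²=41 ≤ ρ²=60; F_rep = 31·(-5,4)/41² = (-0.0922,0.0738)
o2: d²=185 > ρ²=60 → inactive
o3: d²=145 > ρ²=60 → inactive
o4: d²=101 > ρ²=60 → inactive
F = F_att + ΣF_rep = (-0.0922,5.0738)
Δp = p'−p = (-0.0046,0.2537); α = Δx/Fx = (-31/6724) / (-155/1681) = 1/20
check: Δy/Fy = (8529/33620) / (8529/1681) = 1/20 ✓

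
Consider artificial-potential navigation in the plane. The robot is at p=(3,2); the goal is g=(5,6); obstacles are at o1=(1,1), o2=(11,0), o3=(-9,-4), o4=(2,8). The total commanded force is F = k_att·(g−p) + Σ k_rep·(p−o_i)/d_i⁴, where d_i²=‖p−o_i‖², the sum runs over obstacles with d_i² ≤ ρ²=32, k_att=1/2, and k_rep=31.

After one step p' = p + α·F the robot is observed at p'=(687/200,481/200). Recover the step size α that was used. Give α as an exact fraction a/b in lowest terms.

F_att = 1/2·(g−p) = 1/2·(2,4) = (1.0000,2.0000)
o1: d²=5 ≤ ρ²=32; F_rep = 31·(2,1)/5² = (2.4800,1.2400)
o2: d²=68 > ρ²=32 → inactive
o3: d²=180 > ρ²=32 → inactive
o4: d²=37 > ρ²=32 → inactive
F = F_att + ΣF_rep = (3.4800,3.2400)
Δp = p'−p = (0.4350,0.4050); α = Δx/Fx = (87/200) / (87/25) = 1/8
check: Δy/Fy = (81/200) / (81/25) = 1/8 ✓

α = 1/8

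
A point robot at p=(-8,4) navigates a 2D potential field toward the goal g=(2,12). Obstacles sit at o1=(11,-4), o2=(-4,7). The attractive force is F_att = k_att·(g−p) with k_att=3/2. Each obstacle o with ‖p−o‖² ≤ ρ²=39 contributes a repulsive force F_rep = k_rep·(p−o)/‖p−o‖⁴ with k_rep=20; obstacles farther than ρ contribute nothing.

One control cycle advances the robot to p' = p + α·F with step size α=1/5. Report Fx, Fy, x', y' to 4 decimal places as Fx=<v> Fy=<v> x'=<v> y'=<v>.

Fx=14.8720 Fy=11.9040 x'=-5.0256 y'=6.3808

F_att = 3/2·(g−p) = 3/2·(10,8) = (15.0000,12.0000)
o1: d²=425 > ρ²=39 → inactive
o2: d²=25 ≤ ρ²=39; F_rep = 20·(-4,-3)/25² = (-0.1280,-0.0960)
F = F_att + ΣF_rep = (14.8720,11.9040)
p' = p + 1/5·F = (-5.0256,6.3808)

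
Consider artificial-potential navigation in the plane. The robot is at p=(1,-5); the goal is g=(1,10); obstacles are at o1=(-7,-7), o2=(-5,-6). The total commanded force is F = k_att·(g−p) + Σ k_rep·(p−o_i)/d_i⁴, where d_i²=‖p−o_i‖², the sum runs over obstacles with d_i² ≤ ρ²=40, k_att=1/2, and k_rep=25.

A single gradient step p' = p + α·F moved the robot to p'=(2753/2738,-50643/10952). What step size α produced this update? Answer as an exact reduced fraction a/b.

α = 1/20

F_att = 1/2·(g−p) = 1/2·(0,15) = (0.0000,7.5000)
o1: d²=68 > ρ²=40 → inactive
o2: d²=37 ≤ ρ²=40; F_rep = 25·(6,1)/37² = (0.1096,0.0183)
F = F_att + ΣF_rep = (0.1096,7.5183)
Δp = p'−p = (0.0055,0.3759); α = Δx/Fx = (15/2738) / (150/1369) = 1/20
check: Δy/Fy = (4117/10952) / (20585/2738) = 1/20 ✓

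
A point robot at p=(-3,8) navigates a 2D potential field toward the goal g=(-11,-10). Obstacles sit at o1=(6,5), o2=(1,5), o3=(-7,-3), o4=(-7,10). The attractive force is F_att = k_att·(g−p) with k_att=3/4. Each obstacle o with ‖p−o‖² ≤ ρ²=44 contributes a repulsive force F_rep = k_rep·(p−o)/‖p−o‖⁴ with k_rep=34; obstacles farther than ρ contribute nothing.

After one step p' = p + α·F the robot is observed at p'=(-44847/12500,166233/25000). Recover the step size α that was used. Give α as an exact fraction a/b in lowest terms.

F_att = 3/4·(g−p) = 3/4·(-8,-18) = (-6.0000,-13.5000)
o1: d²=90 > ρ²=44 → inactive
o2: d²=25 ≤ ρ²=44; F_rep = 34·(-4,3)/25² = (-0.2176,0.1632)
o3: d²=137 > ρ²=44 → inactive
o4: d²=20 ≤ ρ²=44; F_rep = 34·(4,-2)/20² = (0.3400,-0.1700)
F = F_att + ΣF_rep = (-5.8776,-13.5068)
Δp = p'−p = (-0.5878,-1.3507); α = Δx/Fx = (-7347/12500) / (-7347/1250) = 1/10
check: Δy/Fy = (-33767/25000) / (-33767/2500) = 1/10 ✓

α = 1/10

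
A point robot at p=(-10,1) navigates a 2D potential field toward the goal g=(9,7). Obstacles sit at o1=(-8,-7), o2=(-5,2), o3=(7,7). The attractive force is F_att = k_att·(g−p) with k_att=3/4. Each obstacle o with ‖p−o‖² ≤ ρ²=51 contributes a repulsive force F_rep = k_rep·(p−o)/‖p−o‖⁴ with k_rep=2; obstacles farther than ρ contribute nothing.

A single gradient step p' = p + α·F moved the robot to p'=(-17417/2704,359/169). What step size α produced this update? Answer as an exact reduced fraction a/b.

F_att = 3/4·(g−p) = 3/4·(19,6) = (14.2500,4.5000)
o1: d²=68 > ρ²=51 → inactive
o2: d²=26 ≤ ρ²=51; F_rep = 2·(-5,-1)/26² = (-0.0148,-0.0030)
o3: d²=325 > ρ²=51 → inactive
F = F_att + ΣF_rep = (14.2352,4.4970)
Δp = p'−p = (3.5588,1.1243); α = Δx/Fx = (9623/2704) / (9623/676) = 1/4
check: Δy/Fy = (190/169) / (760/169) = 1/4 ✓

α = 1/4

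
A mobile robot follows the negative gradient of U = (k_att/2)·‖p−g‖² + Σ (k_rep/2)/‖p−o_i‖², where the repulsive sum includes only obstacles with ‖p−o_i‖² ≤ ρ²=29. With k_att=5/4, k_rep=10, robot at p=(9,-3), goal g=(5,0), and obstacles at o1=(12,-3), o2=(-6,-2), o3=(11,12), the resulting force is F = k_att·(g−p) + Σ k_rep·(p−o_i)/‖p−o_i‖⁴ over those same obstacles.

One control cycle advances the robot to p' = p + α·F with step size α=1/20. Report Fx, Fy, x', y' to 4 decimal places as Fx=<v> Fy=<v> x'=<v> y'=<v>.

F_att = 5/4·(g−p) = 5/4·(-4,3) = (-5.0000,3.7500)
o1: d²=9 ≤ ρ²=29; F_rep = 10·(-3,0)/9² = (-0.3704,0.0000)
o2: d²=226 > ρ²=29 → inactive
o3: d²=229 > ρ²=29 → inactive
F = F_att + ΣF_rep = (-5.3704,3.7500)
p' = p + 1/20·F = (8.7315,-2.8125)

Fx=-5.3704 Fy=3.7500 x'=8.7315 y'=-2.8125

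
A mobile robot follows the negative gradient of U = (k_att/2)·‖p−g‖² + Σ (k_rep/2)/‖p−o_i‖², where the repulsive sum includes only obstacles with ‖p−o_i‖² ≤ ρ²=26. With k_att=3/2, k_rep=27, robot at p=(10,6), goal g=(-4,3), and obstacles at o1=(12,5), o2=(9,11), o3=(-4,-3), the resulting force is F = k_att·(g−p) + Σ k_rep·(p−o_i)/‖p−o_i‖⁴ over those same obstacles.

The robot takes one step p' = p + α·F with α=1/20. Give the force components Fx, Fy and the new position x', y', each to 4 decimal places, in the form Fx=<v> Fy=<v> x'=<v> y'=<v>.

Fx=-23.1201 Fy=-3.6197 x'=8.8440 y'=5.8190

F_att = 3/2·(g−p) = 3/2·(-14,-3) = (-21.0000,-4.5000)
o1: d²=5 ≤ ρ²=26; F_rep = 27·(-2,1)/5² = (-2.1600,1.0800)
o2: d²=26 ≤ ρ²=26; F_rep = 27·(1,-5)/26² = (0.0399,-0.1997)
o3: d²=277 > ρ²=26 → inactive
F = F_att + ΣF_rep = (-23.1201,-3.6197)
p' = p + 1/20·F = (8.8440,5.8190)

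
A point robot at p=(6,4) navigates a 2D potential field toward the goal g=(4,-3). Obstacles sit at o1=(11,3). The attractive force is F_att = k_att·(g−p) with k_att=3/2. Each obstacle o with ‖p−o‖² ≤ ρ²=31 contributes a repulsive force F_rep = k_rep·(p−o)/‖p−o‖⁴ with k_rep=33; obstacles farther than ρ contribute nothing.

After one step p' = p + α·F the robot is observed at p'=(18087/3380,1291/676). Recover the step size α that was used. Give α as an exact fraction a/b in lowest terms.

F_att = 3/2·(g−p) = 3/2·(-2,-7) = (-3.0000,-10.5000)
o1: d²=26 ≤ ρ²=31; F_rep = 33·(-5,1)/26² = (-0.2441,0.0488)
F = F_att + ΣF_rep = (-3.2441,-10.4512)
Δp = p'−p = (-0.6488,-2.0902); α = Δx/Fx = (-2193/3380) / (-2193/676) = 1/5
check: Δy/Fy = (-1413/676) / (-7065/676) = 1/5 ✓

α = 1/5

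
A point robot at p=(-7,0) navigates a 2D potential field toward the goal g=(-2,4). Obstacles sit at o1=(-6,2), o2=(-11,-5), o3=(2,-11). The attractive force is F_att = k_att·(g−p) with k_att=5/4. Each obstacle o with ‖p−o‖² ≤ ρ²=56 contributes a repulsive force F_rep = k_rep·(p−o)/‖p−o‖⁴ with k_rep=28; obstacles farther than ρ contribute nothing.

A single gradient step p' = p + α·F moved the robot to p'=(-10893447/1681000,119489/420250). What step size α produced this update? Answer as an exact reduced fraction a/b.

F_att = 5/4·(g−p) = 5/4·(5,4) = (6.2500,5.0000)
o1: d²=5 ≤ ρ²=56; F_rep = 28·(-1,-2)/5² = (-1.1200,-2.2400)
o2: d²=41 ≤ ρ²=56; F_rep = 28·(4,5)/41² = (0.0666,0.0833)
o3: d²=202 > ρ²=56 → inactive
F = F_att + ΣF_rep = (5.1966,2.8433)
Δp = p'−p = (0.5197,0.2843); α = Δx/Fx = (873553/1681000) / (873553/168100) = 1/10
check: Δy/Fy = (119489/420250) / (119489/42025) = 1/10 ✓

α = 1/10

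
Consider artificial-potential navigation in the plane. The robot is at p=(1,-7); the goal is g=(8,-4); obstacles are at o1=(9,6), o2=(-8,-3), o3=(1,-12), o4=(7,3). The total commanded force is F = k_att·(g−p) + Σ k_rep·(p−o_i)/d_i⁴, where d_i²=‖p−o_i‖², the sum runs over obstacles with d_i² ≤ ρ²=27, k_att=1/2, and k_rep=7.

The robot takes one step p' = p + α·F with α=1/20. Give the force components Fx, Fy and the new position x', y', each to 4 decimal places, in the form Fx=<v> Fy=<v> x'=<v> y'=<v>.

F_att = 1/2·(g−p) = 1/2·(7,3) = (3.5000,1.5000)
o1: d²=233 > ρ²=27 → inactive
o2: d²=97 > ρ²=27 → inactive
o3: d²=25 ≤ ρ²=27; F_rep = 7·(0,5)/25² = (0.0000,0.0560)
o4: d²=136 > ρ²=27 → inactive
F = F_att + ΣF_rep = (3.5000,1.5560)
p' = p + 1/20·F = (1.1750,-6.9222)

Fx=3.5000 Fy=1.5560 x'=1.1750 y'=-6.9222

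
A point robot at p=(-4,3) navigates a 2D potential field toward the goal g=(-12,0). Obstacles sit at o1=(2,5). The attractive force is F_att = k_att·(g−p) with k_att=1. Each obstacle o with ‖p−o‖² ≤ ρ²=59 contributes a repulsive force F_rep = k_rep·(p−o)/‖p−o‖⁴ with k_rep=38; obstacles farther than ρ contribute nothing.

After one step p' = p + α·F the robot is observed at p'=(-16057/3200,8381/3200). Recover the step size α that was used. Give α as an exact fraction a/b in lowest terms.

α = 1/8

F_att = 1·(g−p) = 1·(-8,-3) = (-8.0000,-3.0000)
o1: d²=40 ≤ ρ²=59; F_rep = 38·(-6,-2)/40² = (-0.1425,-0.0475)
F = F_att + ΣF_rep = (-8.1425,-3.0475)
Δp = p'−p = (-1.0178,-0.3809); α = Δx/Fx = (-3257/3200) / (-3257/400) = 1/8
check: Δy/Fy = (-1219/3200) / (-1219/400) = 1/8 ✓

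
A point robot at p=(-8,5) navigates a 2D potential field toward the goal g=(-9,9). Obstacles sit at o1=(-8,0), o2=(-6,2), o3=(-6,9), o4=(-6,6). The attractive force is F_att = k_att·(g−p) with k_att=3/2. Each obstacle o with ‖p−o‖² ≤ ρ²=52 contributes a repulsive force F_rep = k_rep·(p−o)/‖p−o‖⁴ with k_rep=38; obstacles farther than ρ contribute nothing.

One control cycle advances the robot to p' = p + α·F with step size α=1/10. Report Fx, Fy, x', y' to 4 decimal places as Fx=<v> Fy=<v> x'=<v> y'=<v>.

F_att = 3/2·(g−p) = 3/2·(-1,4) = (-1.5000,6.0000)
o1: d²=25 ≤ ρ²=52; F_rep = 38·(0,5)/25² = (0.0000,0.3040)
o2: d²=13 ≤ ρ²=52; F_rep = 38·(-2,3)/13² = (-0.4497,0.6746)
o3: d²=20 ≤ ρ²=52; F_rep = 38·(-2,-4)/20² = (-0.1900,-0.3800)
o4: d²=5 ≤ ρ²=52; F_rep = 38·(-2,-1)/5² = (-3.0400,-1.5200)
F = F_att + ΣF_rep = (-5.1797,5.0786)
p' = p + 1/10·F = (-8.5180,5.5079)

Fx=-5.1797 Fy=5.0786 x'=-8.5180 y'=5.5079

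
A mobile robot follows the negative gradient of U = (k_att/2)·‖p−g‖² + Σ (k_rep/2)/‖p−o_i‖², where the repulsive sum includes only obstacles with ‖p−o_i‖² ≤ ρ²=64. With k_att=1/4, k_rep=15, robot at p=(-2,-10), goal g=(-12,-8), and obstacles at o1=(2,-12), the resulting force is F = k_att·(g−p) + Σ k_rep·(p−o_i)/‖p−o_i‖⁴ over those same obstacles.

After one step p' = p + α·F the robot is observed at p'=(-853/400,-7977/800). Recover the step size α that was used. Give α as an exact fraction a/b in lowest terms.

F_att = 1/4·(g−p) = 1/4·(-10,2) = (-2.5000,0.5000)
o1: d²=20 ≤ ρ²=64; F_rep = 15·(-4,2)/20² = (-0.1500,0.0750)
F = F_att + ΣF_rep = (-2.6500,0.5750)
Δp = p'−p = (-0.1325,0.0288); α = Δx/Fx = (-53/400) / (-53/20) = 1/20
check: Δy/Fy = (23/800) / (23/40) = 1/20 ✓

α = 1/20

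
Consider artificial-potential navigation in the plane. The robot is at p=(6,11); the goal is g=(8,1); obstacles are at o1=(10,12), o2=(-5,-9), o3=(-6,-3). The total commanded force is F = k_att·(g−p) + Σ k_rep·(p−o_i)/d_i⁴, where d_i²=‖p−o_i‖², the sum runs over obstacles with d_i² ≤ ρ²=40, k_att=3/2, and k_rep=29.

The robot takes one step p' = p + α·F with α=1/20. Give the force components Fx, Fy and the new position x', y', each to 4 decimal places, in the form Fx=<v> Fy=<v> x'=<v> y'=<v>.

F_att = 3/2·(g−p) = 3/2·(2,-10) = (3.0000,-15.0000)
o1: d²=17 ≤ ρ²=40; F_rep = 29·(-4,-1)/17² = (-0.4014,-0.1003)
o2: d²=521 > ρ²=40 → inactive
o3: d²=340 > ρ²=40 → inactive
F = F_att + ΣF_rep = (2.5986,-15.1003)
p' = p + 1/20·F = (6.1299,10.2450)

Fx=2.5986 Fy=-15.1003 x'=6.1299 y'=10.2450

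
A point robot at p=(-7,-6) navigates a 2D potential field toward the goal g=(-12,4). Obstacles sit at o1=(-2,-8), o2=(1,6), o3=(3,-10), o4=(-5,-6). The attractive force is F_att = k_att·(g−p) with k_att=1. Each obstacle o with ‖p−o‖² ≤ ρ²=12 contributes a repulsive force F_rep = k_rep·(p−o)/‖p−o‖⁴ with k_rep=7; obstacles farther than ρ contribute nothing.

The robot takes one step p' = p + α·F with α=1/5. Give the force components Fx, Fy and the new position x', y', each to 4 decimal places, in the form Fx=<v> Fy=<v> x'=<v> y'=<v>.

F_att = 1·(g−p) = 1·(-5,10) = (-5.0000,10.0000)
o1: d²=29 > ρ²=12 → inactive
o2: d²=208 > ρ²=12 → inactive
o3: d²=116 > ρ²=12 → inactive
o4: d²=4 ≤ ρ²=12; F_rep = 7·(-2,0)/4² = (-0.8750,0.0000)
F = F_att + ΣF_rep = (-5.8750,10.0000)
p' = p + 1/5·F = (-8.1750,-4.0000)

Fx=-5.8750 Fy=10.0000 x'=-8.1750 y'=-4.0000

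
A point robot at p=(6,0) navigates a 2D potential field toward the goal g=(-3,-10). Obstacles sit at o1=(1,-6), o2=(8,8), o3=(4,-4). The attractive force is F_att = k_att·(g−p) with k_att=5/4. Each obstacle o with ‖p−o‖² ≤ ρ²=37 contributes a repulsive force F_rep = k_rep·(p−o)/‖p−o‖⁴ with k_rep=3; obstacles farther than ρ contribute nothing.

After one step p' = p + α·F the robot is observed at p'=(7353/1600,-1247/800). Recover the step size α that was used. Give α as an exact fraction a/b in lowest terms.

F_att = 5/4·(g−p) = 5/4·(-9,-10) = (-11.2500,-12.5000)
o1: d²=61 > ρ²=37 → inactive
o2: d²=68 > ρ²=37 → inactive
o3: d²=20 ≤ ρ²=37; F_rep = 3·(2,4)/20² = (0.0150,0.0300)
F = F_att + ΣF_rep = (-11.2350,-12.4700)
Δp = p'−p = (-1.4044,-1.5588); α = Δx/Fx = (-2247/1600) / (-2247/200) = 1/8
check: Δy/Fy = (-1247/800) / (-1247/100) = 1/8 ✓

α = 1/8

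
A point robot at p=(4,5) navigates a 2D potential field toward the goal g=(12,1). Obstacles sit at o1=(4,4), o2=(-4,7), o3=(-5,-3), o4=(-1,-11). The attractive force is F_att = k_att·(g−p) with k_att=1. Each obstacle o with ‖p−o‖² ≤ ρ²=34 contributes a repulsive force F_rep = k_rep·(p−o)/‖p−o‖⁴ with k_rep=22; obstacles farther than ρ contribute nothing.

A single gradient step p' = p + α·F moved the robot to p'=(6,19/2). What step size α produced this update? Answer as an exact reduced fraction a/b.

F_att = 1·(g−p) = 1·(8,-4) = (8.0000,-4.0000)
o1: d²=1 ≤ ρ²=34; F_rep = 22·(0,1)/1² = (0.0000,22.0000)
o2: d²=68 > ρ²=34 → inactive
o3: d²=145 > ρ²=34 → inactive
o4: d²=281 > ρ²=34 → inactive
F = F_att + ΣF_rep = (8.0000,18.0000)
Δp = p'−p = (2.0000,4.5000); α = Δx/Fx = (2) / (8) = 1/4
check: Δy/Fy = (9/2) / (18) = 1/4 ✓

α = 1/4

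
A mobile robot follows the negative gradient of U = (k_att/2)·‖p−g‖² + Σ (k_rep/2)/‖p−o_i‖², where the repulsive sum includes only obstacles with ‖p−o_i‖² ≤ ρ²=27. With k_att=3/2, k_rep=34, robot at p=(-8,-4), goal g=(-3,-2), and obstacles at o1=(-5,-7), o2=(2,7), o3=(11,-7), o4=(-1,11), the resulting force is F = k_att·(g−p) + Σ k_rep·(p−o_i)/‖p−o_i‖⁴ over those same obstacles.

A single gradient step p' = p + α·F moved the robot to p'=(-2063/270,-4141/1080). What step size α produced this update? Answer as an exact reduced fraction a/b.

α = 1/20

F_att = 3/2·(g−p) = 3/2·(5,2) = (7.5000,3.0000)
o1: d²=18 ≤ ρ²=27; F_rep = 34·(-3,3)/18² = (-0.3148,0.3148)
o2: d²=221 > ρ²=27 → inactive
o3: d²=370 > ρ²=27 → inactive
o4: d²=274 > ρ²=27 → inactive
F = F_att + ΣF_rep = (7.1852,3.3148)
Δp = p'−p = (0.3593,0.1657); α = Δx/Fx = (97/270) / (194/27) = 1/20
check: Δy/Fy = (179/1080) / (179/54) = 1/20 ✓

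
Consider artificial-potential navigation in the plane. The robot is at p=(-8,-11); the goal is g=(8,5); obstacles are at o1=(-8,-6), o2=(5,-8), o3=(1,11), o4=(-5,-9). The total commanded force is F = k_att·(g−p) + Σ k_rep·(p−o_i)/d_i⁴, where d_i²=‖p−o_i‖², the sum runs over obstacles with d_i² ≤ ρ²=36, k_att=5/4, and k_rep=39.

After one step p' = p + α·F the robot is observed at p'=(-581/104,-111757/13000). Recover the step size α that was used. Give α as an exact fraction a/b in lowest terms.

F_att = 5/4·(g−p) = 5/4·(16,16) = (20.0000,20.0000)
o1: d²=25 ≤ ρ²=36; F_rep = 39·(0,-5)/25² = (0.0000,-0.3120)
o2: d²=178 > ρ²=36 → inactive
o3: d²=565 > ρ²=36 → inactive
o4: d²=13 ≤ ρ²=36; F_rep = 39·(-3,-2)/13² = (-0.6923,-0.4615)
F = F_att + ΣF_rep = (19.3077,19.2265)
Δp = p'−p = (2.4135,2.4033); α = Δx/Fx = (251/104) / (251/13) = 1/8
check: Δy/Fy = (31243/13000) / (31243/1625) = 1/8 ✓

α = 1/8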